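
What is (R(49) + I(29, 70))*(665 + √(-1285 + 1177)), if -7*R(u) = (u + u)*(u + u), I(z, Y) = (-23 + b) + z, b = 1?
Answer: -907725 - 8190*I*√3 ≈ -9.0773e+5 - 14186.0*I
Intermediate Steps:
I(z, Y) = -22 + z (I(z, Y) = (-23 + 1) + z = -22 + z)
R(u) = -4*u²/7 (R(u) = -(u + u)*(u + u)/7 = -2*u*2*u/7 = -4*u²/7)
(R(49) + I(29, 70))*(665 + √(-1285 + 1177)) = (-4/7*49² + (-22 + 29))*(665 + √(-1285 + 1177)) = (-4/7*2401 + 7)*(665 + √(-108)) = (-1372 + 7)*(665 + 6*I*√3) = -1365*(665 + 6*I*√3) = -907725 - 8190*I*√3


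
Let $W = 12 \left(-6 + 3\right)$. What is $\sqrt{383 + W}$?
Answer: $\sqrt{347} \approx 18.628$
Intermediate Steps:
$W = -36$ ($W = 12 \left(-3\right) = -36$)
$\sqrt{383 + W} = \sqrt{383 - 36} = \sqrt{347}$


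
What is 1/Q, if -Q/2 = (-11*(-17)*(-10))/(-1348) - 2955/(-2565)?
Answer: -57627/292663 ≈ -0.19691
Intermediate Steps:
Q = -292663/57627 (Q = -2*((-11*(-17)*(-10))/(-1348) - 2955/(-2565)) = -2*((187*(-10))*(-1/1348) - 2955*(-1/2565)) = -2*(-1870*(-1/1348) + 197/171) = -2*(935/674 + 197/171) = -2*292663/115254 = -292663/57627 ≈ -5.0786)
1/Q = 1/(-292663/57627) = -57627/292663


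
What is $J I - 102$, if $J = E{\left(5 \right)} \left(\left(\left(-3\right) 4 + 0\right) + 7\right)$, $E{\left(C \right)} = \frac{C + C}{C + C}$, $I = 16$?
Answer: $-182$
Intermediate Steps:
$E{\left(C \right)} = 1$ ($E{\left(C \right)} = \frac{2 C}{2 C} = 2 C \frac{1}{2 C} = 1$)
$J = -5$ ($J = 1 \left(\left(\left(-3\right) 4 + 0\right) + 7\right) = 1 \left(\left(-12 + 0\right) + 7\right) = 1 \left(-12 + 7\right) = 1 \left(-5\right) = -5$)
$J I - 102 = \left(-5\right) 16 - 102 = -80 - 102 = -182$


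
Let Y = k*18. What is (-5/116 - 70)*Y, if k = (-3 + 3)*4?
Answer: 0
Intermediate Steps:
k = 0 (k = 0*4 = 0)
Y = 0 (Y = 0*18 = 0)
(-5/116 - 70)*Y = (-5/116 - 70)*0 = -8125/116*0 = 0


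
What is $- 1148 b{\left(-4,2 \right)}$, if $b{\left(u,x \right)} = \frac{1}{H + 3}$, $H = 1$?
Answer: $-287$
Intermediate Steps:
$b{\left(u,x \right)} = \frac{1}{4}$ ($b{\left(u,x \right)} = \frac{1}{1 + 3} = \frac{1}{4}$)
$- 1148 b{\left(-4,2 \right)} = \left(-1148\right) \frac{1}{4} = -287$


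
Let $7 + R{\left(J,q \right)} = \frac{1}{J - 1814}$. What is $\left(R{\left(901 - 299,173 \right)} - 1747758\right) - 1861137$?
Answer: $- \frac{4373989225}{1212} \approx -3.6089 \cdot 10^{6}$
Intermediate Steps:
$R{\left(J,q \right)} = -7 + \frac{1}{-1814 + J}$ ($R{\left(J,q \right)} = -7 + \frac{1}{J - 1814} = -7 + \frac{1}{-1814 + J}$)
$\left(R{\left(901 - 299,173 \right)} - 1747758\right) - 1861137 = \left(\frac{12699 - 7 \left(901 - 299\right)}{-1814 + \left(901 - 299\right)} - 1747758\right) - 1861137 = \left(\frac{12699 - 4214}{-1814 + 602} - 1747758\right) - 1861137 = \left(\frac{12699 - 4214}{-1212} - 1747758\right) - 1861137 = \left(\left(- \frac{1}{1212}\right) 8485 - 1747758\right) - 1861137 = \left(- \frac{8485}{1212} - 1747758\right) - 1861137 = - \frac{2118291181}{1212} - 1861137 = - \frac{4373989225}{1212}$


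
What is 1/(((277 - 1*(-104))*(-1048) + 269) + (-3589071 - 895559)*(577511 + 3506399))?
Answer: -1/18314825702319 ≈ -5.4601e-14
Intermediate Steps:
1/(((277 - 1*(-104))*(-1048) + 269) + (-3589071 - 895559)*(577511 + 3506399)) = 1/(((277 + 104)*(-1048) + 269) - 4484630*4083910) = 1/((381*(-1048) + 269) - 18314825303300) = 1/((-399288 + 269) - 18314825303300) = 1/(-399019 - 18314825303300) = 1/(-18314825702319) = -1/18314825702319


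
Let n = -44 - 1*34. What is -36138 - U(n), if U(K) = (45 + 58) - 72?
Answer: -36169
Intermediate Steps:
n = -78 (n = -44 - 34 = -78)
U(K) = 31 (U(K) = 103 - 72 = 31)
-36138 - U(n) = -36138 - 1*31 = -36138 - 31 = -36169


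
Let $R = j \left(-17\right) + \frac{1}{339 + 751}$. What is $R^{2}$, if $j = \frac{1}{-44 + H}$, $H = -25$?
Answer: $\frac{345922801}{5656544100} \approx 0.061154$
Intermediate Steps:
$j = - \frac{1}{69}$ ($j = \frac{1}{-44 - 25} = \frac{1}{-69} = - \frac{1}{69} \approx -0.014493$)
$R = \frac{18599}{75210}$ ($R = \left(- \frac{1}{69}\right) \left(-17\right) + \frac{1}{339 + 751} = \frac{17}{69} + \frac{1}{1090} = \frac{18599}{75210} \approx 0.24729$)
$R^{2} = \left(\frac{18599}{75210}\right)^{2} = \frac{345922801}{5656544100}$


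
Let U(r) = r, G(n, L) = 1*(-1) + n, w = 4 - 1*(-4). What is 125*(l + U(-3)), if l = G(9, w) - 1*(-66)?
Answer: 8875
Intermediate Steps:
w = 8 (w = 4 + 4 = 8)
G(n, L) = -1 + n
l = 74 (l = (-1 + 9) - 1*(-66) = 8 + 66 = 74)
125*(l + U(-3)) = 125*(74 - 3) = 125*71 = 8875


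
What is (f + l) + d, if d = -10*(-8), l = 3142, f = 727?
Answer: 3949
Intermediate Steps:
d = 80
(f + l) + d = (727 + 3142) + 80 = 3869 + 80 = 3949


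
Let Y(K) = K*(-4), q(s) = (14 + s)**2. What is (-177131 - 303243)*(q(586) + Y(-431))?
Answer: -173762804776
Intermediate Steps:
Y(K) = -4*K
(-177131 - 303243)*(q(586) + Y(-431)) = (-177131 - 303243)*((14 + 586)**2 - 4*(-431)) = -480374*(600**2 + 1724) = -480374*(360000 + 1724) = -480374*361724 = -173762804776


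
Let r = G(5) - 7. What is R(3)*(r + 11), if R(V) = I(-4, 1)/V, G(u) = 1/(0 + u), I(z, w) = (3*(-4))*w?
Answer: -84/5 ≈ -16.800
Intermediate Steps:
I(z, w) = -12*w
G(u) = 1/u
R(V) = -12/V (R(V) = (-12*1)/V = -12/V)
r = -34/5 (r = 1/5 - 7 = -34/5 ≈ -6.8000)
R(3)*(r + 11) = (-12/3)*(-34/5 + 11) = -12*1/3*(21/5) = -4*21/5 = -84/5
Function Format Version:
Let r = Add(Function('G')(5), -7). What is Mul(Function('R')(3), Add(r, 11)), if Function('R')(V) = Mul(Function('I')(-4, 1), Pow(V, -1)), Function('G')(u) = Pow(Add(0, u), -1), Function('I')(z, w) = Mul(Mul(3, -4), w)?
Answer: Rational(-84, 5) ≈ -16.800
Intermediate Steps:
Function('I')(z, w) = Mul(-12, w)
Function('G')(u) = Pow(u, -1)
Function('R')(V) = Mul(-12, Pow(V, -1)) (Function('R')(V) = Mul(Mul(-12, 1), Pow(V, -1)) = Mul(-12, Pow(V, -1)))
r = Rational(-34, 5) (r = Add(Pow(5, -1), -7) = Add(Rational(1, 5), -7) = Rational(-34, 5) ≈ -6.8000)
Mul(Function('R')(3), Add(r, 11)) = Mul(Mul(-12, Pow(3, -1)), Add(Rational(-34, 5), 11)) = Mul(Mul(-12, Rational(1, 3)), Rational(21, 5)) = Mul(-4, Rational(21, 5)) = Rational(-84, 5)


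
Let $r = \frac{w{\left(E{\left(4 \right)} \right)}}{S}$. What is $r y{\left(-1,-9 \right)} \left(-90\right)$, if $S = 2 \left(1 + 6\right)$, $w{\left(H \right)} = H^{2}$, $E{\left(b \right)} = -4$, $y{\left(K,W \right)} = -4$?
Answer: $\frac{2880}{7} \approx 411.43$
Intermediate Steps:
$S = 14$ ($S = 2 \cdot 7 = 14$)
$r = \frac{8}{7}$ ($r = \frac{\left(-4\right)^{2}}{14} = 16 \cdot \frac{1}{14} = \frac{8}{7} \approx 1.1429$)
$r y{\left(-1,-9 \right)} \left(-90\right) = \frac{8}{7} \left(-4\right) \left(-90\right) = \left(- \frac{32}{7}\right) \left(-90\right) = \frac{2880}{7}$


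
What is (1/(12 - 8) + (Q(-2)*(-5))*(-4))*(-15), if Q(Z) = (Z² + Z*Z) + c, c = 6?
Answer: -16815/4 ≈ -4203.8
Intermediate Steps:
Q(Z) = 6 + 2*Z² (Q(Z) = (Z² + Z*Z) + 6 = (Z² + Z²) + 6 = 2*Z² + 6 = 6 + 2*Z²)
(1/(12 - 8) + (Q(-2)*(-5))*(-4))*(-15) = (1/(12 - 8) + ((6 + 2*(-2)²)*(-5))*(-4))*(-15) = (1/4 + ((6 + 2*4)*(-5))*(-4))*(-15) = (¼ + ((6 + 8)*(-5))*(-4))*(-15) = (¼ + (14*(-5))*(-4))*(-15) = (¼ - 70*(-4))*(-15) = (¼ + 280)*(-15) = (1121/4)*(-15) = -16815/4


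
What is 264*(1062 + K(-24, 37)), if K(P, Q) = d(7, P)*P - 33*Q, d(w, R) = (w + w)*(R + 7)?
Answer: 1465992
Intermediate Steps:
d(w, R) = 2*w*(7 + R) (d(w, R) = (2*w)*(7 + R) = 2*w*(7 + R))
K(P, Q) = -33*Q + P*(98 + 14*P) (K(P, Q) = (2*7*(7 + P))*P - 33*Q = (98 + 14*P)*P - 33*Q = P*(98 + 14*P) - 33*Q = -33*Q + P*(98 + 14*P))
264*(1062 + K(-24, 37)) = 264*(1062 + (-33*37 + 14*(-24)*(7 - 24))) = 264*(1062 + (-1221 + 14*(-24)*(-17))) = 264*(1062 + (-1221 + 5712)) = 264*(1062 + 4491) = 264*5553 = 1465992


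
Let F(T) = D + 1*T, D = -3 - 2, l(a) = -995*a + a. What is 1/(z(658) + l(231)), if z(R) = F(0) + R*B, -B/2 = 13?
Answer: -1/246727 ≈ -4.0531e-6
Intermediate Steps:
l(a) = -994*a
B = -26 (B = -2*13 = -26)
D = -5
F(T) = -5 + T (F(T) = -5 + 1*T = -5 + T)
z(R) = -5 - 26*R (z(R) = (-5 + 0) + R*(-26) = -5 - 26*R)
1/(z(658) + l(231)) = 1/((-5 - 26*658) - 994*231) = 1/((-5 - 17108) - 229614) = 1/(-17113 - 229614) = 1/(-246727) = -1/246727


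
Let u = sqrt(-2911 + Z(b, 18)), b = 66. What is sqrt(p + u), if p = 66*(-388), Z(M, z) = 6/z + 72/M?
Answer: 2*sqrt(-6971778 + 33*I*sqrt(198033))/33 ≈ 0.16854 + 160.03*I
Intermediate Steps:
p = -25608
u = 4*I*sqrt(198033)/33 (u = sqrt(-2911 + (6/18 + 72/66)) = sqrt(-2911 + (6*(1/18) + 72*(1/66))) = sqrt(-2911 + (1/3 + 12/11)) = sqrt(-2911 + 47/33) = sqrt(-96016/33) = 4*I*sqrt(198033)/33 ≈ 53.94*I)
sqrt(p + u) = sqrt(-25608 + 4*I*sqrt(198033)/33)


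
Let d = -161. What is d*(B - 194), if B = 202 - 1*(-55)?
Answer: -10143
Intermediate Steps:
B = 257 (B = 202 + 55 = 257)
d*(B - 194) = -161*(257 - 194) = -161*63 = -10143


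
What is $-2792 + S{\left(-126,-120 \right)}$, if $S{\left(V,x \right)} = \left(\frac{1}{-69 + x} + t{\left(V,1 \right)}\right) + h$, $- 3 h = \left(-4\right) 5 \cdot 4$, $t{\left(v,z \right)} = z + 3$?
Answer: $- \frac{521893}{189} \approx -2761.3$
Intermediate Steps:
$t{\left(v,z \right)} = 3 + z$
$h = \frac{80}{3}$ ($h = - \frac{\left(-4\right) 5 \cdot 4}{3} = - \frac{\left(-20\right) 4}{3} = \left(- \frac{1}{3}\right) \left(-80\right) = \frac{80}{3} \approx 26.667$)
$S{\left(V,x \right)} = \frac{92}{3} + \frac{1}{-69 + x}$ ($S{\left(V,x \right)} = \left(\frac{1}{-69 + x} + \left(3 + 1\right)\right) + \frac{80}{3} = \left(\frac{1}{-69 + x} + 4\right) + \frac{80}{3} = \left(4 + \frac{1}{-69 + x}\right) + \frac{80}{3} = \frac{92}{3} + \frac{1}{-69 + x}$)
$-2792 + S{\left(-126,-120 \right)} = -2792 + \frac{-6345 + 92 \left(-120\right)}{3 \left(-69 - 120\right)} = -2792 + \frac{-6345 - 11040}{3 \left(-189\right)} = -2792 + \frac{1}{3} \left(- \frac{1}{189}\right) \left(-17385\right) = -2792 + \frac{5795}{189} = - \frac{521893}{189}$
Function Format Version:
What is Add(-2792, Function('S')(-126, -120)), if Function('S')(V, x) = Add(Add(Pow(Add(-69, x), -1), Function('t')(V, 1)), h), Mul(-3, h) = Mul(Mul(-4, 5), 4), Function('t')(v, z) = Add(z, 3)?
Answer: Rational(-521893, 189) ≈ -2761.3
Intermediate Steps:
Function('t')(v, z) = Add(3, z)
h = Rational(80, 3) (h = Mul(Rational(-1, 3), Mul(Mul(-4, 5), 4)) = Mul(Rational(-1, 3), Mul(-20, 4)) = Mul(Rational(-1, 3), -80) = Rational(80, 3) ≈ 26.667)
Function('S')(V, x) = Add(Rational(92, 3), Pow(Add(-69, x), -1)) (Function('S')(V, x) = Add(Add(Pow(Add(-69, x), -1), Add(3, 1)), Rational(80, 3)) = Add(Add(Pow(Add(-69, x), -1), 4), Rational(80, 3)) = Add(Add(4, Pow(Add(-69, x), -1)), Rational(80, 3)) = Add(Rational(92, 3), Pow(Add(-69, x), -1)))
Add(-2792, Function('S')(-126, -120)) = Add(-2792, Mul(Rational(1, 3), Pow(Add(-69, -120), -1), Add(-6345, Mul(92, -120)))) = Add(-2792, Mul(Rational(1, 3), Pow(-189, -1), Add(-6345, -11040))) = Add(-2792, Mul(Rational(1, 3), Rational(-1, 189), -17385)) = Add(-2792, Rational(5795, 189)) = Rational(-521893, 189)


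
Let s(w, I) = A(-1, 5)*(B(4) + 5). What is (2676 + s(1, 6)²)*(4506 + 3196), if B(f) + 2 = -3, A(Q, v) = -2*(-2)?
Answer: 20610552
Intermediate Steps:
A(Q, v) = 4
B(f) = -5 (B(f) = -2 - 3 = -5)
s(w, I) = 0 (s(w, I) = 4*(-5 + 5) = 4*0 = 0)
(2676 + s(1, 6)²)*(4506 + 3196) = (2676 + 0²)*(4506 + 3196) = (2676 + 0)*7702 = 2676*7702 = 20610552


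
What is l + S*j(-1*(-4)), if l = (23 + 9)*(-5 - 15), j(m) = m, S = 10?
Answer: -600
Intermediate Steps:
l = -640 (l = 32*(-20) = -640)
l + S*j(-1*(-4)) = -640 + 10*(-1*(-4)) = -640 + 10*4 = -640 + 40 = -600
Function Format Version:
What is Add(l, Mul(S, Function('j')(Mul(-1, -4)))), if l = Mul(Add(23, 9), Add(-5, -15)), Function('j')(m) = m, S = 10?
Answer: -600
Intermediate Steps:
l = -640 (l = Mul(32, -20) = -640)
Add(l, Mul(S, Function('j')(Mul(-1, -4)))) = Add(-640, Mul(10, Mul(-1, -4))) = Add(-640, Mul(10, 4)) = Add(-640, 40) = -600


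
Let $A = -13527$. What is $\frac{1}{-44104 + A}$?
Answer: $- \frac{1}{57631} \approx -1.7352 \cdot 10^{-5}$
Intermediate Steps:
$\frac{1}{-44104 + A} = \frac{1}{-44104 - 13527} = \frac{1}{-57631} = - \frac{1}{57631}$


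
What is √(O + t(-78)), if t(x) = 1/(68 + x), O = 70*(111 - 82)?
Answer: √202990/10 ≈ 45.054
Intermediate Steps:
O = 2030 (O = 70*29 = 2030)
√(O + t(-78)) = √(2030 + 1/(68 - 78)) = √(2030 + 1/(-10)) = √(2030 - ⅒) = √(20299/10) = √202990/10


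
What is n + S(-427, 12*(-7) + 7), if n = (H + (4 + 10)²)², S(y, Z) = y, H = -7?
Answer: 35294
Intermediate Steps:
n = 35721 (n = (-7 + (4 + 10)²)² = (-7 + 14²)² = (-7 + 196)² = 189² = 35721)
n + S(-427, 12*(-7) + 7) = 35721 - 427 = 35294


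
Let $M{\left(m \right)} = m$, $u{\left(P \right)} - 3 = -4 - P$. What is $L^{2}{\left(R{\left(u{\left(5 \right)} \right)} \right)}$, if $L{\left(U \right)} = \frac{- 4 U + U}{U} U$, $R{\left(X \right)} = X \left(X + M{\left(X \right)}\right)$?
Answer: $46656$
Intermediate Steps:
$u{\left(P \right)} = -1 - P$ ($u{\left(P \right)} = 3 - \left(4 + P\right) = -1 - P$)
$R{\left(X \right)} = 2 X^{2}$ ($R{\left(X \right)} = X \left(X + X\right) = X 2 X = 2 X^{2}$)
$L{\left(U \right)} = - 3 U$ ($L{\left(U \right)} = \frac{\left(-3\right) U}{U} U = - 3 U$)
$L^{2}{\left(R{\left(u{\left(5 \right)} \right)} \right)} = \left(- 3 \cdot 2 \left(-1 - 5\right)^{2}\right)^{2} = \left(- 3 \cdot 2 \left(-6\right)^{2}\right)^{2} = \left(- 3 \cdot 2 \cdot 36\right)^{2} = \left(\left(-3\right) 72\right)^{2} = \left(-216\right)^{2} = 46656$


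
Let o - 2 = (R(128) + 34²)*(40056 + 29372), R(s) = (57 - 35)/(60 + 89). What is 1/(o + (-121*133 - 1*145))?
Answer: 149/11957664684 ≈ 1.2461e-8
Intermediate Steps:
R(s) = 22/149
o = 11960084146/149 (o = 2 + (22/149 + 34²)*(40056 + 29372) = 2 + (22/149 + 1156)*69428 = 2 + (172266/149)*69428 = 2 + 11960083848/149 = 11960084146/149 ≈ 8.0269e+7)
1/(o + (-121*133 - 1*145)) = 1/(11960084146/149 + (-121*133 - 1*145)) = 1/(11960084146/149 + (-16093 - 145)) = 1/(11960084146/149 - 16238) = 1/(11957664684/149) = 149/11957664684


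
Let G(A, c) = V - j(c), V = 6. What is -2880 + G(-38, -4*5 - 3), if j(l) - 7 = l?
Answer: -2858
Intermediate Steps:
j(l) = 7 + l
G(A, c) = -1 - c (G(A, c) = 6 - (7 + c) = 6 + (-7 - c) = -1 - c)
-2880 + G(-38, -4*5 - 3) = -2880 + (-1 - (-4*5 - 3)) = -2880 + (-1 - (-20 - 3)) = -2880 + (-1 - 1*(-23)) = -2880 + (-1 + 23) = -2880 + 22 = -2858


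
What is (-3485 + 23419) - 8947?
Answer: 10987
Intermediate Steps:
(-3485 + 23419) - 8947 = 19934 - 8947 = 10987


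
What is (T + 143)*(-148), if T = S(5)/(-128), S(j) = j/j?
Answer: -677211/32 ≈ -21163.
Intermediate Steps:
S(j) = 1
T = -1/128 (T = 1/(-128) = 1*(-1/128) = -1/128 ≈ -0.0078125)
(T + 143)*(-148) = (-1/128 + 143)*(-148) = (18303/128)*(-148) = -677211/32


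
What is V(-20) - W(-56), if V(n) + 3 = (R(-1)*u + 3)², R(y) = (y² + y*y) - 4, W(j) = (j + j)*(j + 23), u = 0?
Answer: -3690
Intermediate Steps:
W(j) = 2*j*(23 + j) (W(j) = (2*j)*(23 + j) = 2*j*(23 + j))
R(y) = -4 + 2*y² (R(y) = (y² + y²) - 4 = 2*y² - 4 = -4 + 2*y²)
V(n) = 6 (V(n) = -3 + ((-4 + 2*(-1)²)*0 + 3)² = -3 + ((-4 + 2*1)*0 + 3)² = -3 + ((-4 + 2)*0 + 3)² = -3 + (-2*0 + 3)² = -3 + (0 + 3)² = -3 + 3² = -3 + 9 = 6)
V(-20) - W(-56) = 6 - 2*(-56)*(23 - 56) = 6 - 2*(-56)*(-33) = 6 - 1*3696 = 6 - 3696 = -3690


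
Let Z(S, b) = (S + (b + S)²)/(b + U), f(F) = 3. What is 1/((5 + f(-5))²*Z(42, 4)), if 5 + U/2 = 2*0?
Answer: -3/69056 ≈ -4.3443e-5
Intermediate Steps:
U = -10 (U = -10 + 2*(2*0) = -10 + 2*0 = -10 + 0 = -10)
Z(S, b) = (S + (S + b)²)/(-10 + b) (Z(S, b) = (S + (b + S)²)/(b - 10) = (S + (S + b)²)/(-10 + b))
1/((5 + f(-5))²*Z(42, 4)) = 1/((5 + 3)²*((42 + (42 + 4)²)/(-10 + 4))) = 1/(8²*((42 + 46²)/(-6))) = 1/(64*(-(42 + 2116)/6)) = 1/(64*(-⅙*2158)) = 1/(64*(-1079/3)) = 1/(-69056/3) = -3/69056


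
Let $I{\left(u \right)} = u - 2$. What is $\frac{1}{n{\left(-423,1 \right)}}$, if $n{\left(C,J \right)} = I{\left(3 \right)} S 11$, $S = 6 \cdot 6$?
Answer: $\frac{1}{396} \approx 0.0025253$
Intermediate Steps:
$I{\left(u \right)} = -2 + u$
$S = 36$
$n{\left(C,J \right)} = 396$ ($n{\left(C,J \right)} = \left(-2 + 3\right) 36 \cdot 11 = 1 \cdot 36 \cdot 11 = 36 \cdot 11 = 396$)
$\frac{1}{n{\left(-423,1 \right)}} = \frac{1}{396}$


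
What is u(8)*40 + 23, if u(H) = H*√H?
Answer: 23 + 640*√2 ≈ 928.10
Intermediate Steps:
u(H) = H^(3/2)
u(8)*40 + 23 = 8^(3/2)*40 + 23 = (16*√2)*40 + 23 = 640*√2 + 23 = 23 + 640*√2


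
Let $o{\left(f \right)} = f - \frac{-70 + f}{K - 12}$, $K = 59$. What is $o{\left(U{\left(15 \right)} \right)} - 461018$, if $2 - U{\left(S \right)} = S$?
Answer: $- \frac{21668374}{47} \approx -4.6103 \cdot 10^{5}$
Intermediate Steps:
$U{\left(S \right)} = 2 - S$
$o{\left(f \right)} = \frac{70}{47} + \frac{46 f}{47}$ ($o{\left(f \right)} = f - \frac{-70 + f}{59 - 12} = f - \frac{-70 + f}{47} = f - \left(-70 + f\right) \frac{1}{47} = f - \left(- \frac{70}{47} + \frac{f}{47}\right) = \frac{70}{47} + \frac{46 f}{47}$)
$o{\left(U{\left(15 \right)} \right)} - 461018 = \left(\frac{70}{47} + \frac{46 \left(2 - 15\right)}{47}\right) - 461018 = \left(\frac{70}{47} + \frac{46}{47} \left(-13\right)\right) - 461018 = \left(\frac{70}{47} - \frac{598}{47}\right) - 461018 = - \frac{528}{47} - 461018 = - \frac{21668374}{47}$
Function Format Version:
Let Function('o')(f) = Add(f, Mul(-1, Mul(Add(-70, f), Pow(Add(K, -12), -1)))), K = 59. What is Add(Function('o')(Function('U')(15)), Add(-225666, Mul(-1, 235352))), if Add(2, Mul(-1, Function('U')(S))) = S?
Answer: Rational(-21668374, 47) ≈ -4.6103e+5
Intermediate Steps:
Function('U')(S) = Add(2, Mul(-1, S))
Function('o')(f) = Add(Rational(70, 47), Mul(Rational(46, 47), f)) (Function('o')(f) = Add(f, Mul(-1, Mul(Add(-70, f), Pow(Add(59, -12), -1)))) = Add(f, Mul(-1, Mul(Add(-70, f), Pow(47, -1)))) = Add(f, Mul(-1, Mul(Add(-70, f), Rational(1, 47)))) = Add(f, Mul(-1, Add(Rational(-70, 47), Mul(Rational(1, 47), f)))) = Add(f, Add(Rational(70, 47), Mul(Rational(-1, 47), f))) = Add(Rational(70, 47), Mul(Rational(46, 47), f)))
Add(Function('o')(Function('U')(15)), Add(-225666, Mul(-1, 235352))) = Add(Add(Rational(70, 47), Mul(Rational(46, 47), Add(2, Mul(-1, 15)))), Add(-225666, Mul(-1, 235352))) = Add(Add(Rational(70, 47), Mul(Rational(46, 47), Add(2, -15))), Add(-225666, -235352)) = Add(Add(Rational(70, 47), Mul(Rational(46, 47), -13)), -461018) = Add(Add(Rational(70, 47), Rational(-598, 47)), -461018) = Add(Rational(-528, 47), -461018) = Rational(-21668374, 47)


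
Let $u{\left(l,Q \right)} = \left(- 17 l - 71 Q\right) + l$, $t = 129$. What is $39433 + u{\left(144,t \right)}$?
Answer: $27970$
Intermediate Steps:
$u{\left(l,Q \right)} = - 71 Q - 16 l$ ($u{\left(l,Q \right)} = \left(- 71 Q - 17 l\right) + l = - 71 Q - 16 l$)
$39433 + u{\left(144,t \right)} = 39433 - 11463 = 27970$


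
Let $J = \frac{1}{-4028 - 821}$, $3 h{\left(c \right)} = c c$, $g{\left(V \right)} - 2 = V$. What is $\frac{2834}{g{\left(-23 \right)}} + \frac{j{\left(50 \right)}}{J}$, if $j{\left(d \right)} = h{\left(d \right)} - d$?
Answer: $- \frac{26589628}{7} \approx -3.7985 \cdot 10^{6}$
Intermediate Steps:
$g{\left(V \right)} = 2 + V$
$h{\left(c \right)} = \frac{c^{2}}{3}$ ($h{\left(c \right)} = \frac{c c}{3} = \frac{c^{2}}{3}$)
$J = - \frac{1}{4849}$ ($J = \frac{1}{-4849} = - \frac{1}{4849} \approx -0.00020623$)
$j{\left(d \right)} = - d + \frac{d^{2}}{3}$ ($j{\left(d \right)} = \frac{d^{2}}{3} - d = - d + \frac{d^{2}}{3}$)
$\frac{2834}{g{\left(-23 \right)}} + \frac{j{\left(50 \right)}}{J} = \frac{2834}{2 - 23} + \frac{\frac{1}{3} \cdot 50 \left(-3 + 50\right)}{- \frac{1}{4849}} = \frac{2834}{-21} + \frac{1}{3} \cdot 50 \cdot 47 \left(-4849\right) = 2834 \left(- \frac{1}{21}\right) + \frac{2350}{3} \left(-4849\right) = - \frac{2834}{21} - \frac{11395150}{3} = - \frac{26589628}{7}$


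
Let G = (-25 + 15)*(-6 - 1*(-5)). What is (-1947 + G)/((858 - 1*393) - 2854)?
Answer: 1937/2389 ≈ 0.81080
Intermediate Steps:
G = 10 (G = -10*(-6 + 5) = -10*(-1) = 10)
(-1947 + G)/((858 - 1*393) - 2854) = (-1947 + 10)/((858 - 1*393) - 2854) = -1937/((858 - 393) - 2854) = -1937/(465 - 2854) = -1937/(-2389) = -1937*(-1/2389) = 1937/2389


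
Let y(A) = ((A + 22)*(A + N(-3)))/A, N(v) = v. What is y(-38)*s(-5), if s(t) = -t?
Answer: -1640/19 ≈ -86.316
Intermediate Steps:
y(A) = (-3 + A)*(22 + A)/A (y(A) = ((A + 22)*(A - 3))/A = ((22 + A)*(-3 + A))/A = ((-3 + A)*(22 + A))/A = (-3 + A)*(22 + A)/A)
y(-38)*s(-5) = (19 - 38 - 66/(-38))*(-1*(-5)) = (19 - 38 - 66*(-1/38))*5 = (19 - 38 + 33/19)*5 = -328/19*5 = -1640/19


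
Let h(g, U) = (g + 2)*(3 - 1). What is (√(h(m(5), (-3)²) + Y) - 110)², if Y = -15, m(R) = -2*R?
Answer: (110 - I*√31)² ≈ 12069.0 - 1224.9*I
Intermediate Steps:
h(g, U) = 4 + 2*g (h(g, U) = (2 + g)*2 = 4 + 2*g)
(√(h(m(5), (-3)²) + Y) - 110)² = (√((4 + 2*(-2*5)) - 15) - 110)² = (√((4 + 2*(-10)) - 15) - 110)² = (√((4 - 20) - 15) - 110)² = (√(-16 - 15) - 110)² = (√(-31) - 110)² = (I*√31 - 110)² = (-110 + I*√31)²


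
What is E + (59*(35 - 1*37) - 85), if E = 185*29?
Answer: 5162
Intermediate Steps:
E = 5365
E + (59*(35 - 1*37) - 85) = 5365 + (59*(35 - 1*37) - 85) = 5365 + (59*(35 - 37) - 85) = 5365 + (59*(-2) - 85) = 5365 + (-118 - 85) = 5365 - 203 = 5162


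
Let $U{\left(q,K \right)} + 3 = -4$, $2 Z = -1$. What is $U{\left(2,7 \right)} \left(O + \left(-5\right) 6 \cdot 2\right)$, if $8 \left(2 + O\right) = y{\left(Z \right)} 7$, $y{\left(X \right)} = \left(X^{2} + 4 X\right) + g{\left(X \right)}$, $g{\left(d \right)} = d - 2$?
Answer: $\frac{14721}{32} \approx 460.03$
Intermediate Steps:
$Z = - \frac{1}{2}$ ($Z = \frac{1}{2} \left(-1\right) = - \frac{1}{2} \approx -0.5$)
$U{\left(q,K \right)} = -7$ ($U{\left(q,K \right)} = -3 - 4 = -7$)
$g{\left(d \right)} = -2 + d$
$y{\left(X \right)} = -2 + X^{2} + 5 X$ ($y{\left(X \right)} = \left(X^{2} + 4 X\right) + \left(-2 + X\right) = -2 + X^{2} + 5 X$)
$O = - \frac{183}{32}$ ($O = -2 + \frac{\left(-2 + \left(- \frac{1}{2}\right)^{2} + 5 \left(- \frac{1}{2}\right)\right) 7}{8} = -2 + \frac{\left(-2 + \frac{1}{4} - \frac{5}{2}\right) 7}{8} = -2 + \frac{\left(- \frac{17}{4}\right) 7}{8} = -2 + \frac{1}{8} \left(- \frac{119}{4}\right) = -2 - \frac{119}{32} = - \frac{183}{32} \approx -5.7188$)
$U{\left(2,7 \right)} \left(O + \left(-5\right) 6 \cdot 2\right) = - 7 \left(- \frac{183}{32} + \left(-5\right) 6 \cdot 2\right) = - 7 \left(- \frac{183}{32} - 60\right) = \left(-7\right) \left(- \frac{2103}{32}\right) = \frac{14721}{32}$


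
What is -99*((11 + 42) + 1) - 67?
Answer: -5413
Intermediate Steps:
-99*((11 + 42) + 1) - 67 = -99*(53 + 1) - 67 = -99*54 - 67 = -5346 - 67 = -5413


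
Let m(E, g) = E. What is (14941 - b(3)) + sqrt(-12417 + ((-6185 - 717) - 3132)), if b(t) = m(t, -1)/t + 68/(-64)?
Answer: 239057/16 + I*sqrt(22451) ≈ 14941.0 + 149.84*I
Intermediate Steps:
b(t) = -1/16 (b(t) = t/t + 68/(-64) = 1 + 68*(-1/64) = 1 - 17/16 = -1/16)
(14941 - b(3)) + sqrt(-12417 + ((-6185 - 717) - 3132)) = (14941 - 1*(-1/16)) + sqrt(-12417 + ((-6185 - 717) - 3132)) = (14941 + 1/16) + sqrt(-12417 + (-6902 - 3132)) = 239057/16 + sqrt(-12417 - 10034) = 239057/16 + sqrt(-22451) = 239057/16 + I*sqrt(22451)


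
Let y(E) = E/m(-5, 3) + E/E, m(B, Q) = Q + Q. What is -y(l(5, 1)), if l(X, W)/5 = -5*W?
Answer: 19/6 ≈ 3.1667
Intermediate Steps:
l(X, W) = -25*W (l(X, W) = 5*(-5*W) = -25*W)
m(B, Q) = 2*Q
y(E) = 1 + E/6 (y(E) = E/((2*3)) + E/E = E/6 + 1 = 1 + E/6)
-y(l(5, 1)) = -(1 + (-25*1)/6) = -(1 + (⅙)*(-25)) = -(1 - 25/6) = -1*(-19/6) = 19/6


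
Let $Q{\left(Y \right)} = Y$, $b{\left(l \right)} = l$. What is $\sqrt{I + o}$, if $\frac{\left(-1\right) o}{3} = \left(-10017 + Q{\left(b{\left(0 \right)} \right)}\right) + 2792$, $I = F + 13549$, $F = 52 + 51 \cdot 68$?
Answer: $2 \sqrt{9686} \approx 196.83$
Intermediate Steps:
$F = 3520$ ($F = 52 + 3468 = 3520$)
$I = 17069$ ($I = 3520 + 13549 = 17069$)
$o = 21675$ ($o = - 3 \left(\left(-10017 + 0\right) + 2792\right) = - 3 \left(-10017 + 2792\right) = \left(-3\right) \left(-7225\right) = 21675$)
$\sqrt{I + o} = \sqrt{17069 + 21675} = \sqrt{38744} = 2 \sqrt{9686}$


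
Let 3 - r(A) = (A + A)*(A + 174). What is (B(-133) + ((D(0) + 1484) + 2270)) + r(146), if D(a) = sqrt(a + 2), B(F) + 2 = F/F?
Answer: -89684 + sqrt(2) ≈ -89683.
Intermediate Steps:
B(F) = -1 (B(F) = -2 + F/F = -2 + 1 = -1)
D(a) = sqrt(2 + a)
r(A) = 3 - 2*A*(174 + A) (r(A) = 3 - (A + A)*(A + 174) = 3 - 2*A*(174 + A))
(B(-133) + ((D(0) + 1484) + 2270)) + r(146) = (-1 + ((sqrt(2 + 0) + 1484) + 2270)) + (3 - 348*146 - 2*146**2) = (-1 + ((sqrt(2) + 1484) + 2270)) + (3 - 50808 - 2*21316) = (-1 + ((1484 + sqrt(2)) + 2270)) + (3 - 50808 - 42632) = (-1 + (3754 + sqrt(2))) - 93437 = (3753 + sqrt(2)) - 93437 = -89684 + sqrt(2)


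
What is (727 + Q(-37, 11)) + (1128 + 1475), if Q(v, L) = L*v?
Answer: 2923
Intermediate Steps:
(727 + Q(-37, 11)) + (1128 + 1475) = (727 + 11*(-37)) + (1128 + 1475) = (727 - 407) + 2603 = 320 + 2603 = 2923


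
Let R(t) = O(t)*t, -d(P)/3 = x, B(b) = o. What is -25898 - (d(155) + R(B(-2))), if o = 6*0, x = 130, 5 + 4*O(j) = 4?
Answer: -25508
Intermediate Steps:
O(j) = -1/4 (O(j) = -5/4 + (1/4)*4 = -5/4 + 1 = -1/4)
o = 0
B(b) = 0
d(P) = -390 (d(P) = -3*130 = -390)
R(t) = -t/4
-25898 - (d(155) + R(B(-2))) = -25898 - (-390 - 1/4*0) = -25898 - (-390 + 0) = -25898 - 1*(-390) = -25898 + 390 = -25508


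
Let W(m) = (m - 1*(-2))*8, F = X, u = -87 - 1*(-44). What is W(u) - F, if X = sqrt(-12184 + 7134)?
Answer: -328 - 5*I*sqrt(202) ≈ -328.0 - 71.063*I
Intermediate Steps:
u = -43 (u = -87 + 44 = -43)
X = 5*I*sqrt(202) (X = sqrt(-5050) = 5*I*sqrt(202) ≈ 71.063*I)
F = 5*I*sqrt(202) ≈ 71.063*I
W(m) = 16 + 8*m (W(m) = (m + 2)*8 = (2 + m)*8 = 16 + 8*m)
W(u) - F = (16 + 8*(-43)) - 5*I*sqrt(202) = (16 - 344) - 5*I*sqrt(202) = -328 - 5*I*sqrt(202)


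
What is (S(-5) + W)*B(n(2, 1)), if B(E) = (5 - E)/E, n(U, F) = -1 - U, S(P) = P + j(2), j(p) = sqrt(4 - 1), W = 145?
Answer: -1120/3 - 8*sqrt(3)/3 ≈ -377.95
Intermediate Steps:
j(p) = sqrt(3)
S(P) = P + sqrt(3)
B(E) = (5 - E)/E
(S(-5) + W)*B(n(2, 1)) = ((-5 + sqrt(3)) + 145)*((5 - (-1 - 1*2))/(-1 - 1*2)) = (140 + sqrt(3))*((5 - (-1 - 2))/(-1 - 2)) = (140 + sqrt(3))*((5 - 1*(-3))/(-3)) = (140 + sqrt(3))*(-(5 + 3)/3) = (140 + sqrt(3))*(-1/3*8) = (140 + sqrt(3))*(-8/3) = -1120/3 - 8*sqrt(3)/3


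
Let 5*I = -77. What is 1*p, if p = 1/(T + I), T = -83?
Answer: -5/492 ≈ -0.010163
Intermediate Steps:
I = -77/5 (I = (1/5)*(-77) = -77/5 ≈ -15.400)
p = -5/492 (p = 1/(-83 - 77/5) = 1/(-492/5) = -5/492 ≈ -0.010163)
1*p = 1*(-5/492) = -5/492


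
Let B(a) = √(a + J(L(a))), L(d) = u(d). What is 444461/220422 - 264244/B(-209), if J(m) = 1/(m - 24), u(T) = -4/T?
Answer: 444461/220422 + 528488*I*√145865489/349239 ≈ 2.0164 + 18276.0*I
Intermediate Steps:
L(d) = -4/d
J(m) = 1/(-24 + m)
B(a) = √(a + 1/(-24 - 4/a))
444461/220422 - 264244/B(-209) = 444461/220422 - 264244*(-2*I*√116413/(349239*√(-1/(1 + 6*(-209))))) = 444461*(1/220422) - 264244*(-2*I*√116413/(349239*√(-1/(1 - 1254)))) = 444461/220422 - 264244*(-2*I*√116413/(349239*√(-1/(-1253)))) = 444461/220422 - 264244*(-2*I*√145865489/349239) = 444461/220422 - (-528488)*I*√145865489/349239 = 444461/220422 + 528488*I*√145865489/349239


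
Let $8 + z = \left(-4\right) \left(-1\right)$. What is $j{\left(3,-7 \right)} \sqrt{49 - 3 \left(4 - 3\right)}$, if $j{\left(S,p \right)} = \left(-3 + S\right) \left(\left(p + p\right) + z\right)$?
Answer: $0$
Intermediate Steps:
$z = -4$ ($z = -8 - -4 = -8 + 4 = -4$)
$j{\left(S,p \right)} = \left(-4 + 2 p\right) \left(-3 + S\right)$ ($j{\left(S,p \right)} = \left(-3 + S\right) \left(\left(p + p\right) - 4\right) = \left(-3 + S\right) \left(2 p - 4\right) = \left(-3 + S\right) \left(-4 + 2 p\right) = \left(-4 + 2 p\right) \left(-3 + S\right)$)
$j{\left(3,-7 \right)} \sqrt{49 - 3 \left(4 - 3\right)} = \left(12 - -42 - 12 + 2 \cdot 3 \left(-7\right)\right) \sqrt{49 - 3 \left(4 - 3\right)} = \left(12 + 42 - 12 - 42\right) \sqrt{49 - 3} = 0 \sqrt{49 - 3} = 0 \sqrt{46} = 0$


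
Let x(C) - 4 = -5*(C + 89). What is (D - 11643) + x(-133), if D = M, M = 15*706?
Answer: -829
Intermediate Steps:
M = 10590
x(C) = -441 - 5*C (x(C) = 4 - 5*(C + 89) = 4 - 5*(89 + C) = 4 + (-445 - 5*C) = -441 - 5*C)
D = 10590
(D - 11643) + x(-133) = (10590 - 11643) + (-441 - 5*(-133)) = -1053 + (-441 + 665) = -1053 + 224 = -829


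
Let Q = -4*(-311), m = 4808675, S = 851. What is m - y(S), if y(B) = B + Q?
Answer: 4806580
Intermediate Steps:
Q = 1244
y(B) = 1244 + B (y(B) = B + 1244 = 1244 + B)
m - y(S) = 4808675 - (1244 + 851) = 4808675 - 1*2095 = 4808675 - 2095 = 4806580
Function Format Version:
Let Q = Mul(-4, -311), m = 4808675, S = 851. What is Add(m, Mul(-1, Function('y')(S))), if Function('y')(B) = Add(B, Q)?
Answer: 4806580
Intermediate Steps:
Q = 1244
Function('y')(B) = Add(1244, B) (Function('y')(B) = Add(B, 1244) = Add(1244, B))
Add(m, Mul(-1, Function('y')(S))) = Add(4808675, Mul(-1, Add(1244, 851))) = Add(4808675, Mul(-1, 2095)) = Add(4808675, -2095) = 4806580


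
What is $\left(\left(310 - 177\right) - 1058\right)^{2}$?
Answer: $855625$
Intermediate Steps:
$\left(\left(310 - 177\right) - 1058\right)^{2} = \left(133 - 1058\right)^{2} = \left(-925\right)^{2} = 855625$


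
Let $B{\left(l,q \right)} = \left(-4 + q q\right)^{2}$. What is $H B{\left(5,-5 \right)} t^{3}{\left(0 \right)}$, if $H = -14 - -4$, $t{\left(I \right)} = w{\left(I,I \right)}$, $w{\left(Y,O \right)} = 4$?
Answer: $-282240$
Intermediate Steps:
$B{\left(l,q \right)} = \left(-4 + q^{2}\right)^{2}$
$t{\left(I \right)} = 4$
$H = -10$ ($H = -14 + 4 = -10$)
$H B{\left(5,-5 \right)} t^{3}{\left(0 \right)} = - 10 \left(-4 + \left(-5\right)^{2}\right)^{2} \cdot 4^{3} = - 10 \left(-4 + 25\right)^{2} \cdot 64 = - 10 \cdot 21^{2} \cdot 64 = - 10 \cdot 441 \cdot 64 = \left(-10\right) 28224 = -282240$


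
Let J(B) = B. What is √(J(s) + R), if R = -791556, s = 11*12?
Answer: 24*I*√1374 ≈ 889.62*I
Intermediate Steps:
s = 132
√(J(s) + R) = √(132 - 791556) = √(-791424) = 24*I*√1374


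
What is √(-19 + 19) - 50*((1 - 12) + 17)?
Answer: -300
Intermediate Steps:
√(-19 + 19) - 50*((1 - 12) + 17) = √0 - 50*(-11 + 17) = 0 - 50*6 = 0 - 300 = -300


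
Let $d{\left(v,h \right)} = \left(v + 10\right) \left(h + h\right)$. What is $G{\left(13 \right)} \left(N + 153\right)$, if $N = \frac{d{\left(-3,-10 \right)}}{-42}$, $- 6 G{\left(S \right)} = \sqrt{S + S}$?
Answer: $- \frac{469 \sqrt{26}}{18} \approx -132.86$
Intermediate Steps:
$G{\left(S \right)} = - \frac{\sqrt{2} \sqrt{S}}{6}$ ($G{\left(S \right)} = - \frac{\sqrt{S + S}}{6} = - \frac{\sqrt{2 S}}{6} = - \frac{\sqrt{2} \sqrt{S}}{6}$)
$d{\left(v,h \right)} = 2 h \left(10 + v\right)$ ($d{\left(v,h \right)} = \left(10 + v\right) 2 h = 2 h \left(10 + v\right)$)
$N = \frac{10}{3}$ ($N = \frac{2 \left(-10\right) \left(10 - 3\right)}{-42} = 2 \left(-10\right) 7 \left(- \frac{1}{42}\right) = \left(-140\right) \left(- \frac{1}{42}\right) = \frac{10}{3} \approx 3.3333$)
$G{\left(13 \right)} \left(N + 153\right) = - \frac{\sqrt{2} \sqrt{13}}{6} \left(\frac{10}{3} + 153\right) = - \frac{\sqrt{26}}{6} \cdot \frac{469}{3} = - \frac{469 \sqrt{26}}{18}$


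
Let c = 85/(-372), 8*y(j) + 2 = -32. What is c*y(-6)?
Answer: 1445/1488 ≈ 0.97110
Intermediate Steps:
y(j) = -17/4 (y(j) = -¼ + (⅛)*(-32) = -¼ - 4 = -17/4)
c = -85/372 (c = 85*(-1/372) = -85/372 ≈ -0.22849)
c*y(-6) = -85/372*(-17/4) = 1445/1488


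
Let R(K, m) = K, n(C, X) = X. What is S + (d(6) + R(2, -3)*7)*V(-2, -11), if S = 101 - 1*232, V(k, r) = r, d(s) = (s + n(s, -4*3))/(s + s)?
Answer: -559/2 ≈ -279.50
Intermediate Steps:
d(s) = (-12 + s)/(2*s) (d(s) = (s - 4*3)/(s + s) = (s - 12)/((2*s)) = (-12 + s)*(1/(2*s)) = (-12 + s)/(2*s))
S = -131 (S = 101 - 232 = -131)
S + (d(6) + R(2, -3)*7)*V(-2, -11) = -131 + ((1/2)*(-12 + 6)/6 + 2*7)*(-11) = -131 + ((1/2)*(1/6)*(-6) + 14)*(-11) = -131 + (-1/2 + 14)*(-11) = -131 + (27/2)*(-11) = -131 - 297/2 = -559/2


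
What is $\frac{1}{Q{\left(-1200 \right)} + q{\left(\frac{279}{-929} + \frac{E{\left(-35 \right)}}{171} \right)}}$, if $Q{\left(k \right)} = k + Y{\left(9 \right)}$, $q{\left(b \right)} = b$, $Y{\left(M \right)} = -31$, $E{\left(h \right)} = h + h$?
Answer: $- \frac{158859}{195668168} \approx -0.00081188$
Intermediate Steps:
$E{\left(h \right)} = 2 h$
$Q{\left(k \right)} = -31 + k$ ($Q{\left(k \right)} = k - 31 = -31 + k$)
$\frac{1}{Q{\left(-1200 \right)} + q{\left(\frac{279}{-929} + \frac{E{\left(-35 \right)}}{171} \right)}} = \frac{1}{\left(-31 - 1200\right) + \left(\frac{279}{-929} + \frac{2 \left(-35\right)}{171}\right)} = \frac{1}{-1231 + \left(279 \left(- \frac{1}{929}\right) - \frac{70}{171}\right)} = \frac{1}{-1231 - \frac{112739}{158859}} = \frac{1}{- \frac{195668168}{158859}} = - \frac{158859}{195668168}$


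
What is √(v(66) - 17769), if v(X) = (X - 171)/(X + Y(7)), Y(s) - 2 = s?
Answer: 2*I*√111065/5 ≈ 133.31*I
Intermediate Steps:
Y(s) = 2 + s
v(X) = (-171 + X)/(9 + X) (v(X) = (X - 171)/(X + (2 + 7)) = (-171 + X)/(X + 9) = (-171 + X)/(9 + X))
√(v(66) - 17769) = √((-171 + 66)/(9 + 66) - 17769) = √(-105/75 - 17769) = √((1/75)*(-105) - 17769) = √(-7/5 - 17769) = √(-88852/5) = 2*I*√111065/5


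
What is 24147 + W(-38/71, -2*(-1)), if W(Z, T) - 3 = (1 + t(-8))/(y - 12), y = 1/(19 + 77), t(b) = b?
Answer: 27797322/1151 ≈ 24151.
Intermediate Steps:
y = 1/96 ≈ 0.010417
W(Z, T) = 4125/1151 (W(Z, T) = 3 + (1 - 8)/(1/96 - 12) = 3 - 7/(-1151/96) = 3 - 7*(-96/1151) = 3 + 672/1151 = 4125/1151)
24147 + W(-38/71, -2*(-1)) = 24147 + 4125/1151 = 27797322/1151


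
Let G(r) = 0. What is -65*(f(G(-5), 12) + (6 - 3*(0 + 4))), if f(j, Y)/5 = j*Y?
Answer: 390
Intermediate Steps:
f(j, Y) = 5*Y*j (f(j, Y) = 5*(j*Y) = 5*(Y*j) = 5*Y*j)
-65*(f(G(-5), 12) + (6 - 3*(0 + 4))) = -65*(5*12*0 + (6 - 3*(0 + 4))) = -65*(0 + (6 - 3*4)) = -65*(0 + (6 - 12)) = -65*(0 - 6) = -65*(-6) = 390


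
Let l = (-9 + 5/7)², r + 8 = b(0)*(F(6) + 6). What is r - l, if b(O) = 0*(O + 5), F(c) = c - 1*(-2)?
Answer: -3756/49 ≈ -76.653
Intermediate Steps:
F(c) = 2 + c (F(c) = c + 2 = 2 + c)
b(O) = 0 (b(O) = 0*(5 + O) = 0)
r = -8 (r = -8 + 0*((2 + 6) + 6) = -8 + 0*(8 + 6) = -8 + 0*14 = -8 + 0 = -8)
l = 3364/49 (l = (-9 + 5*(⅐))² = (-9 + 5/7)² = (-58/7)² = 3364/49 ≈ 68.653)
r - l = -8 - 1*3364/49 = -8 - 3364/49 = -3756/49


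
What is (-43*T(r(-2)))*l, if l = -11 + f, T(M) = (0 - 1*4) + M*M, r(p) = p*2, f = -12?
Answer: 11868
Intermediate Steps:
r(p) = 2*p
T(M) = -4 + M**2 (T(M) = (0 - 4) + M**2 = -4 + M**2)
l = -23 (l = -11 - 12 = -23)
(-43*T(r(-2)))*l = -43*(-4 + (2*(-2))**2)*(-23) = -43*(-4 + (-4)**2)*(-23) = -43*(-4 + 16)*(-23) = -43*12*(-23) = -516*(-23) = 11868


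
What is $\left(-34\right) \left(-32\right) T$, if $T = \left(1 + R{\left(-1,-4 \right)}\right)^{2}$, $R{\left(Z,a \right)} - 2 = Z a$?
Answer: $53312$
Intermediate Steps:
$R{\left(Z,a \right)} = 2 + Z a$
$T = 49$ ($T = \left(1 + \left(2 - -4\right)\right)^{2} = \left(1 + \left(2 + 4\right)\right)^{2} = \left(1 + 6\right)^{2} = 7^{2} = 49$)
$\left(-34\right) \left(-32\right) T = \left(-34\right) \left(-32\right) 49 = 1088 \cdot 49 = 53312$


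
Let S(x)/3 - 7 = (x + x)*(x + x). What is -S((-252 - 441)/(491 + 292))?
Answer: -76699/2523 ≈ -30.400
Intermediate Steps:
S(x) = 21 + 12*x² (S(x) = 21 + 3*((x + x)*(x + x)) = 21 + 3*((2*x)*(2*x)) = 21 + 3*(4*x²) = 21 + 12*x²)
-S((-252 - 441)/(491 + 292)) = -(21 + 12*((-252 - 441)/(491 + 292))²) = -(21 + 12*(-693/783)²) = -(21 + 12*(-693*1/783)²) = -(21 + 12*(-77/87)²) = -(21 + 12*(5929/7569)) = -(21 + 23716/2523) = -1*76699/2523 = -76699/2523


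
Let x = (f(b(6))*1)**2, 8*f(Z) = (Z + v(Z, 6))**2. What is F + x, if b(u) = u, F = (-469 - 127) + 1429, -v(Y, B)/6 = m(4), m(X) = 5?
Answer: 6017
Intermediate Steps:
v(Y, B) = -30 (v(Y, B) = -6*5 = -30)
F = 833 (F = -596 + 1429 = 833)
f(Z) = (-30 + Z)**2/8 (f(Z) = (Z - 30)**2/8 = (-30 + Z)**2/8)
x = 5184 (x = (((-30 + 6)**2/8)*1)**2 = (((1/8)*(-24)**2)*1)**2 = (((1/8)*576)*1)**2 = (72*1)**2 = 72**2 = 5184)
F + x = 833 + 5184 = 6017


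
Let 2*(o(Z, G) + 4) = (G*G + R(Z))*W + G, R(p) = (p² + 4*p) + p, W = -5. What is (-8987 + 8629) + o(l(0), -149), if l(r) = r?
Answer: -55939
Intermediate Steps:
R(p) = p² + 5*p
o(Z, G) = -4 + G/2 - 5*G²/2 - 5*Z*(5 + Z)/2 (o(Z, G) = -4 + ((G*G + Z*(5 + Z))*(-5) + G)/2 = -4 + ((G² + Z*(5 + Z))*(-5) + G)/2 = -4 + ((-5*G² - 5*Z*(5 + Z)) + G)/2 = -4 + (G - 5*G² - 5*Z*(5 + Z))/2 = -4 + (G/2 - 5*G²/2 - 5*Z*(5 + Z)/2) = -4 + G/2 - 5*G²/2 - 5*Z*(5 + Z)/2)
(-8987 + 8629) + o(l(0), -149) = (-8987 + 8629) + (-4 + (½)*(-149) - 5/2*(-149)² - 5/2*0*(5 + 0)) = -358 + (-4 - 149/2 - 5/2*22201 - 5/2*0*5) = -358 + (-4 - 149/2 - 111005/2 + 0) = -358 - 55581 = -55939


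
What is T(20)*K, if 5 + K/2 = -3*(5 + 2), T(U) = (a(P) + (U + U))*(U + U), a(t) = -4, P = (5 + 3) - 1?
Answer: -74880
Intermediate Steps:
P = 7 (P = 8 - 1 = 7)
T(U) = 2*U*(-4 + 2*U) (T(U) = (-4 + (U + U))*(U + U) = (-4 + 2*U)*(2*U) = 2*U*(-4 + 2*U))
K = -52 (K = -10 + 2*(-3*(5 + 2)) = -10 + 2*(-3*7) = -10 + 2*(-21) = -10 - 42 = -52)
T(20)*K = (4*20*(-2 + 20))*(-52) = (4*20*18)*(-52) = 1440*(-52) = -74880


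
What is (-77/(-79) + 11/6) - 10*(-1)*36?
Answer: 171971/474 ≈ 362.81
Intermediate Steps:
(-77/(-79) + 11/6) - 10*(-1)*36 = (-77*(-1/79) + 11*(⅙)) + 10*36 = (77/79 + 11/6) + 360 = 1331/474 + 360 = 171971/474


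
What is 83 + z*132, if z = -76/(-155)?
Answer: 22897/155 ≈ 147.72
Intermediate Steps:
z = 76/155 (z = -76*(-1/155) = 76/155 ≈ 0.49032)
83 + z*132 = 83 + (76/155)*132 = 83 + 10032/155 = 22897/155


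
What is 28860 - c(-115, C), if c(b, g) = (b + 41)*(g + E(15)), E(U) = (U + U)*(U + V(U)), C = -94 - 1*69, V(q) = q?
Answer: 83398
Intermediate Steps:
C = -163 (C = -94 - 69 = -163)
E(U) = 4*U² (E(U) = (U + U)*(U + U) = (2*U)*(2*U) = 4*U²)
c(b, g) = (41 + b)*(900 + g) (c(b, g) = (b + 41)*(g + 4*15²) = (41 + b)*(g + 4*225) = (41 + b)*(g + 900) = (41 + b)*(900 + g))
28860 - c(-115, C) = 28860 - (36900 + 41*(-163) + 900*(-115) - 115*(-163)) = 28860 - (36900 - 6683 - 103500 + 18745) = 28860 - 1*(-54538) = 28860 + 54538 = 83398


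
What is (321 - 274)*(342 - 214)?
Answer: 6016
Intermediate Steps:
(321 - 274)*(342 - 214) = 47*128 = 6016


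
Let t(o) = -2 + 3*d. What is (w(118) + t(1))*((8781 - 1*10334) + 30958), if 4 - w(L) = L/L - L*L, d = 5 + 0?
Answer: 409905700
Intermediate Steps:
d = 5
t(o) = 13 (t(o) = -2 + 3*5 = -2 + 15 = 13)
w(L) = 3 + L**2 (w(L) = 4 - (L/L - L*L) = 4 - (1 - L**2) = 4 + (-1 + L**2) = 3 + L**2)
(w(118) + t(1))*((8781 - 1*10334) + 30958) = ((3 + 118**2) + 13)*((8781 - 1*10334) + 30958) = ((3 + 13924) + 13)*((8781 - 10334) + 30958) = (13927 + 13)*(-1553 + 30958) = 13940*29405 = 409905700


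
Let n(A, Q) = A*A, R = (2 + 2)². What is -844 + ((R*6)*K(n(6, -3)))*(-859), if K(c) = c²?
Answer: -106874188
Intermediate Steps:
R = 16 (R = 4² = 16)
n(A, Q) = A²
-844 + ((R*6)*K(n(6, -3)))*(-859) = -844 + ((16*6)*(6²)²)*(-859) = -844 + (96*36²)*(-859) = -844 + (96*1296)*(-859) = -844 + 124416*(-859) = -844 - 106873344 = -106874188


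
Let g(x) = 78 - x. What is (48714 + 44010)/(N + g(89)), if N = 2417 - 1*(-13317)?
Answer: 30908/5241 ≈ 5.8973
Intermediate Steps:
N = 15734 (N = 2417 + 13317 = 15734)
(48714 + 44010)/(N + g(89)) = (48714 + 44010)/(15734 + (78 - 1*89)) = 92724/(15734 + (78 - 89)) = 92724/(15734 - 11) = 92724/15723 = 92724*(1/15723) = 30908/5241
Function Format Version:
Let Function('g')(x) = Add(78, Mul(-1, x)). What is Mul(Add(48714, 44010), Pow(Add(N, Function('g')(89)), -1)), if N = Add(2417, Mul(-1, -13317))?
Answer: Rational(30908, 5241) ≈ 5.8973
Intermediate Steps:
N = 15734 (N = Add(2417, 13317) = 15734)
Mul(Add(48714, 44010), Pow(Add(N, Function('g')(89)), -1)) = Mul(Add(48714, 44010), Pow(Add(15734, Add(78, Mul(-1, 89))), -1)) = Mul(92724, Pow(Add(15734, Add(78, -89)), -1)) = Mul(92724, Pow(Add(15734, -11), -1)) = Mul(92724, Pow(15723, -1)) = Mul(92724, Rational(1, 15723)) = Rational(30908, 5241)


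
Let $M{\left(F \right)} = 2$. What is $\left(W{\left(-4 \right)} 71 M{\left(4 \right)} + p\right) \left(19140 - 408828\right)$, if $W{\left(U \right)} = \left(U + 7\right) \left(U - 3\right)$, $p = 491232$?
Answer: $-190265166000$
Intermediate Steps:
$W{\left(U \right)} = \left(-3 + U\right) \left(7 + U\right)$ ($W{\left(U \right)} = \left(7 + U\right) \left(-3 + U\right) = \left(-3 + U\right) \left(7 + U\right)$)
$\left(W{\left(-4 \right)} 71 M{\left(4 \right)} + p\right) \left(19140 - 408828\right) = \left(\left(-21 + \left(-4\right)^{2} + 4 \left(-4\right)\right) 71 \cdot 2 + 491232\right) \left(19140 - 408828\right) = \left(\left(-21 + 16 - 16\right) 71 \cdot 2 + 491232\right) \left(-389688\right) = \left(\left(-21\right) 71 \cdot 2 + 491232\right) \left(-389688\right) = \left(\left(-1491\right) 2 + 491232\right) \left(-389688\right) = \left(-2982 + 491232\right) \left(-389688\right) = 488250 \left(-389688\right) = -190265166000$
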